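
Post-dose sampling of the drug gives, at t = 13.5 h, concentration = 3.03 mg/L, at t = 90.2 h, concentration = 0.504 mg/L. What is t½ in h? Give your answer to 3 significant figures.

29.6 h

k = ln(C₁/C₂) / (t₂ − t₁) = ln(3.03/0.504) / (90.2 − 13.5)
  = 1.794 / 76.70 = 0.02339 h⁻¹
t½ = ln2 / k = 0.693147 / 0.02339 = 29.63 h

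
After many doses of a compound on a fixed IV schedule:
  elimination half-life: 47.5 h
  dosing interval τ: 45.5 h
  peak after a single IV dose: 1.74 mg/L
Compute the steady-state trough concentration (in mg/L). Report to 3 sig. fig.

k = ln2 / t½ = 0.693147 / 47.5 = 0.01459 h⁻¹
e^(−kτ) = e^(−0.01459 × 45.5) = 0.5149
Accumulation ratio R = 1 / (1 − e^(−kτ)) = 1 / (1 − 0.5149) = 2.061
Steady-state trough = C₀ × R × e^(−kτ) = 1.74 × 2.061 × 0.5149 = 1.847 mg/L

1.85 mg/L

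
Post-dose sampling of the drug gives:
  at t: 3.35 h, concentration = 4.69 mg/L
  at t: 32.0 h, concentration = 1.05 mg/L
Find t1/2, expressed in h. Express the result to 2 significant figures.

k = ln(C₁/C₂) / (t₂ − t₁) = ln(4.69/1.05) / (32.0 − 3.35)
  = 1.497 / 28.65 = 0.05225 h⁻¹
t½ = ln2 / k = 0.693147 / 0.05225 = 13.27 h

13 h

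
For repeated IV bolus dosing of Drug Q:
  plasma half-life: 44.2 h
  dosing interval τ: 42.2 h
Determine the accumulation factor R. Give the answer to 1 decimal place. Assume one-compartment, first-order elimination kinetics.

k = ln2 / t½ = 0.693147 / 44.2 = 0.01568 h⁻¹
e^(−kτ) = e^(−0.01568 × 42.2) = 0.5160
Accumulation ratio R = 1 / (1 − e^(−kτ)) = 1 / (1 − 0.5160) = 2.066

2.1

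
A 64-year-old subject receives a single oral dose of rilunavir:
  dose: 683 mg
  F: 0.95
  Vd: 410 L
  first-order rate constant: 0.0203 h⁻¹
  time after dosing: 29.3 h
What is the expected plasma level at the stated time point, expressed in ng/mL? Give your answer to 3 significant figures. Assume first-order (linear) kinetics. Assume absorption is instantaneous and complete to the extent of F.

873 ng/mL

Amount reaching circulation = F × Dose = 0.95 × 683.0 = 648.9 mg
C₀ = F·Dose / Vd = 648.9 / 410 = 1.583 mg/L
C = C₀ · e^(−k·t) = 1.583 × e^(−0.02030 × 29.3)
  = 1.583 × 0.5517 = 0.8733 mg/L
Convert: 0.8733 mg/L × 1000 = 873.3 ng/mL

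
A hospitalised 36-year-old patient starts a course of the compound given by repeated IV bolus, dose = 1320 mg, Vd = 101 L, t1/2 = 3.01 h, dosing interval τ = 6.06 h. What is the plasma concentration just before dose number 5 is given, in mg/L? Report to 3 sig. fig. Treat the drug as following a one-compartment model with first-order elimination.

4.29 mg/L

C₀ per dose = Dose / Vd = 1320 / 101 = 13.07 mg/L
k = ln2 / t½ = 0.693147 / 3.01 = 0.2303 h⁻¹
Fraction remaining after one interval: r = e^(−kτ) = e^(−0.2303 × 6.06) = 0.2477
Before dose 5, 4 doses have been given (aged 1τ, 2τ, 3τ, 4τ).
C_trough = C₀ × (r + r² + … + r^4) = C₀ × r(1−r^4)/(1−r)
        = 13.07 × 0.2477 × (1 − 0.003764) / (1 − 0.2477) = 4.287 mg/L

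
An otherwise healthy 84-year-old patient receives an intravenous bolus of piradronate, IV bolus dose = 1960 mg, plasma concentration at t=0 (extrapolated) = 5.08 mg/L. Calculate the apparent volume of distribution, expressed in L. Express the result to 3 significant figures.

Vd = Dose / C₀ = 1960 / 5.08 = 385.8 L

386 L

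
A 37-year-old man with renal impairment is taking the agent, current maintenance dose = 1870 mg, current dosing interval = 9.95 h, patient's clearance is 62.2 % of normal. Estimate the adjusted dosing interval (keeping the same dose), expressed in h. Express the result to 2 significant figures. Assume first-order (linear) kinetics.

To keep the same average steady-state level, dosing rate must scale with clearance.
CL ratio = 62.2 / 100 = 0.6220
New interval (same dose) = 9.95 / 0.6220 = 16.00 h

16 h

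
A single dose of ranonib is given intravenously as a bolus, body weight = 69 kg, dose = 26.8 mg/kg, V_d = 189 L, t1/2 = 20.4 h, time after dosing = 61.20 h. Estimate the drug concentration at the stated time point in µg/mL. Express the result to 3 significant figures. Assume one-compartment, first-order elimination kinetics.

1.22 µg/mL

Total dose = 26.8 × 69 = 1849 mg
C₀ = Dose / Vd = 1849 / 189 = 9.783 mg/L
k = ln2 / t½ = 0.693147 / 20.4 = 0.03398 h⁻¹
t / t½ = 61.20 / 20.4 = 3 half-lives
C = C₀ × (1/2)^3 = 9.783 × 0.1250 = 1.223 mg/L
(1.223 mg/L = 1.223 µg/mL)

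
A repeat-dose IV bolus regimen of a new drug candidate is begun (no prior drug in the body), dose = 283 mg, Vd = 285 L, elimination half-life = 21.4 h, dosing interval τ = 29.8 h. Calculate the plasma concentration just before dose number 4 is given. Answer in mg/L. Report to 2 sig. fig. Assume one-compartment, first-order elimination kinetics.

0.58 mg/L

C₀ per dose = Dose / Vd = 283 / 285 = 0.9930 mg/L
k = ln2 / t½ = 0.693147 / 21.4 = 0.03239 h⁻¹
Fraction remaining after one interval: r = e^(−kτ) = e^(−0.03239 × 29.8) = 0.3809
Before dose 4, 3 doses have been given (aged 1τ, 2τ, 3τ).
C_trough = C₀ × (r + r² + … + r^3) = C₀ × r(1−r^3)/(1−r)
        = 0.9930 × 0.3809 × (1 − 0.05526) / (1 − 0.3809) = 0.5772 mg/L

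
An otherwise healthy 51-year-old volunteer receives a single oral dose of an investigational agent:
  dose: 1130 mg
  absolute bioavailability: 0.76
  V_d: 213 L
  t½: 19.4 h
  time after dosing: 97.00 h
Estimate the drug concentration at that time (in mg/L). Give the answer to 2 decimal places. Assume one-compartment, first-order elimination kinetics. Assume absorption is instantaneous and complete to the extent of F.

0.13 mg/L

Amount reaching circulation = F × Dose = 0.76 × 1130 = 858.8 mg
C₀ = F·Dose / Vd = 858.8 / 213 = 4.032 mg/L
k = ln2 / t½ = 0.693147 / 19.4 = 0.03573 h⁻¹
t / t½ = 97.00 / 19.4 = 5 half-lives
C = C₀ × (1/2)^5 = 4.032 × 0.03125 = 0.1260 mg/L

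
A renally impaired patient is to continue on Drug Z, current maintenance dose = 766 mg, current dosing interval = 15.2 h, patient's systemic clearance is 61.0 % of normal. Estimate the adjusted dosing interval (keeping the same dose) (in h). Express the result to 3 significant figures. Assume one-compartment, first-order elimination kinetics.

24.9 h

To keep the same average steady-state level, dosing rate must scale with clearance.
CL ratio = 61.0 / 100 = 0.6100
New interval (same dose) = 15.2 / 0.6100 = 24.92 h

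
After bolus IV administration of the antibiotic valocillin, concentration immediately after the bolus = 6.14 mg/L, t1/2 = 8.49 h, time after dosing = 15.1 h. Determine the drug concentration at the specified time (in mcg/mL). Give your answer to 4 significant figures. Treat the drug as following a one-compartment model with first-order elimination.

k = ln2 / t½ = 0.693147 / 8.49 = 0.08164 h⁻¹
C = C₀ · e^(−k·t) = 6.140 × e^(−0.08164 × 15.1)
  = 6.140 × 0.2915 = 1.790 mg/L
(1.790 mg/L = 1.790 mcg/mL)

1.790 mcg/mL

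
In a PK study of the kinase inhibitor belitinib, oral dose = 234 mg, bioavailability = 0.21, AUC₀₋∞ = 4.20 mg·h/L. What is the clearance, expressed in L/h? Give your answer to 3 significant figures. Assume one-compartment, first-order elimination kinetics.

11.7 L/h

CL = F·Dose / AUC = 0.21 × 234 / 4.20 = 11.70 L/h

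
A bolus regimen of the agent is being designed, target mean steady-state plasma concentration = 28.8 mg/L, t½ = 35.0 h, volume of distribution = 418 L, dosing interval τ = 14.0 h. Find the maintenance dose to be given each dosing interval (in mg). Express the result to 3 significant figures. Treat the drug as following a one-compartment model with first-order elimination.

3340 mg

k = ln2 / t½ = 0.693147 / 35.0 = 0.01980 h⁻¹
CL = k × Vd = 0.01980 × 418 = 8.276 L/h
At steady state, Dose/τ = Css × CL.
Dose = Css × CL × τ = 28.8 × 8.276 × 14.0 = 3337 mg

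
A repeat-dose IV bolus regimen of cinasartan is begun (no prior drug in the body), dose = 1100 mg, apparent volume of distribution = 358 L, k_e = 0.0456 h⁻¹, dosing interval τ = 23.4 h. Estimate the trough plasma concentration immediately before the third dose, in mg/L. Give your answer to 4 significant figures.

1.421 mg/L

C₀ per dose = Dose / Vd = 1100 / 358 = 3.073 mg/L
Fraction remaining after one interval: r = e^(−kτ) = e^(−0.04560 × 23.4) = 0.3440
Before dose 3, 2 doses have been given (aged 1τ, 2τ).
C_trough = C₀ × (r + r²) = 3.073 × (0.3440 + 0.1183) = 1.421 mg/L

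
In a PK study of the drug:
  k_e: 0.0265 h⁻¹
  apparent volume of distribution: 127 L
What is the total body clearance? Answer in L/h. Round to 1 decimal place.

CL = k × Vd = 0.0265 × 127 = 3.366 L/h

3.4 L/h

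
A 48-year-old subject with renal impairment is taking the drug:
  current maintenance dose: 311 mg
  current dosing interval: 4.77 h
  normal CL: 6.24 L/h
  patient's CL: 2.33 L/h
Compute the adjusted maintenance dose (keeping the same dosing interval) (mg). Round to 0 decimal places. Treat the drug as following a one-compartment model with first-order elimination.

To keep the same average steady-state level, dosing rate must scale with clearance.
CL ratio = 2.33 / 6.24 = 0.3734
New dose (same interval) = 311 × 0.3734 = 116.1 mg

116 mg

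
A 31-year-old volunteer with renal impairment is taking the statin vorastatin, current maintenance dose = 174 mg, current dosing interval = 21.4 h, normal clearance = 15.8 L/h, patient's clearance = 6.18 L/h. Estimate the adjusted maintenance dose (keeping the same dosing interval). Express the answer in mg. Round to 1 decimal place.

To keep the same average steady-state level, dosing rate must scale with clearance.
CL ratio = 6.18 / 15.8 = 0.3911
New dose (same interval) = 174 × 0.3911 = 68.05 mg

68.1 mg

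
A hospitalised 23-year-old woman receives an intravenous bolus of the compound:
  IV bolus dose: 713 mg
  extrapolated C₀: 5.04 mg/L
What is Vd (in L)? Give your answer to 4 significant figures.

141.5 L

Vd = Dose / C₀ = 713.0 / 5.04 = 141.5 L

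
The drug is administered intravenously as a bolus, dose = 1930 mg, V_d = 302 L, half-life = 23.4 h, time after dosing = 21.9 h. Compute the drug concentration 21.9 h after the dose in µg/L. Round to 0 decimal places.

3341 µg/L

C₀ = Dose / Vd = 1930 / 302 = 6.391 mg/L
k = ln2 / t½ = 0.693147 / 23.4 = 0.02962 h⁻¹
C = C₀ · e^(−k·t) = 6.391 × e^(−0.02962 × 21.9)
  = 6.391 × 0.5227 = 3.341 mg/L
Convert: 3.341 mg/L × 1000 = 3341 µg/L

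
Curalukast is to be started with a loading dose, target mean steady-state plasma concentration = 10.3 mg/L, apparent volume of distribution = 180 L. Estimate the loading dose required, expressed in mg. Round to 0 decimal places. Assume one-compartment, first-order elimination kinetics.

1854 mg

LD = Css × Vd = 10.3 × 180 = 1854 mg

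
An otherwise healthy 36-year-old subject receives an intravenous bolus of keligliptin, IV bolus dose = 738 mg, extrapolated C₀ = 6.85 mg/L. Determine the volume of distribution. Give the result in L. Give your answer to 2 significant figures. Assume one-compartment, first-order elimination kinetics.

Vd = Dose / C₀ = 738.0 / 6.85 = 107.7 L

110 L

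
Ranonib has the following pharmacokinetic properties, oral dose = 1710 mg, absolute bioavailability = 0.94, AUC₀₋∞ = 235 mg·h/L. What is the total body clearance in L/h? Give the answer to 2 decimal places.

6.84 L/h

CL = F·Dose / AUC = 0.94 × 1710 / 235 = 6.840 L/h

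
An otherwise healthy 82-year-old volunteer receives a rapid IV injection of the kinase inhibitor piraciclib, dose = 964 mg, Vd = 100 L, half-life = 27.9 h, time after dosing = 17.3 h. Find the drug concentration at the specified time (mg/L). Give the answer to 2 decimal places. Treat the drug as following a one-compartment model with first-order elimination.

C₀ = Dose / Vd = 964.0 / 100 = 9.640 mg/L
k = ln2 / t½ = 0.693147 / 27.9 = 0.02484 h⁻¹
C = C₀ · e^(−k·t) = 9.640 × e^(−0.02484 × 17.3)
  = 9.640 × 0.6507 = 6.273 mg/L

6.27 mg/L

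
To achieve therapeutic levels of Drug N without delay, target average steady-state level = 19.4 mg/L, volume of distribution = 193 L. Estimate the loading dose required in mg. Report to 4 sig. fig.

3744 mg

LD = Css × Vd = 19.4 × 193 = 3744 mg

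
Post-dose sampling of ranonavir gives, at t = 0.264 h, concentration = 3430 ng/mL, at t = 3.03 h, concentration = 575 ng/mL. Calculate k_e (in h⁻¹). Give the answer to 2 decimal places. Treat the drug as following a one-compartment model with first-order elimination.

k = ln(C₁/C₂) / (t₂ − t₁) = ln(3430/575) / (3.03 − 0.264)
  = 1.786 / 2.766 = 0.6457 h⁻¹

0.65 h⁻¹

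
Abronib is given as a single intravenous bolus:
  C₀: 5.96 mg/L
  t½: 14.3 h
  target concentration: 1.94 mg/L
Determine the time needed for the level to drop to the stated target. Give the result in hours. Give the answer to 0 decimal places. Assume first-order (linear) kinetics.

k = ln2 / t½ = 0.693147 / 14.3 = 0.04847 h⁻¹
t = ln(C₀ / C) / k = ln(5.960 / 1.94) / 0.04847
  = ln(3.072) / 0.04847 = 1.122 / 0.04847 = 23.15 h

23 h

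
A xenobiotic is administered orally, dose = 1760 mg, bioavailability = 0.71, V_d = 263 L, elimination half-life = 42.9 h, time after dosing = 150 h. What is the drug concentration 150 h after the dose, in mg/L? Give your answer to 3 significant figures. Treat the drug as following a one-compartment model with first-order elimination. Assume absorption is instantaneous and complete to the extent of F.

Amount reaching circulation = F × Dose = 0.71 × 1760 = 1250 mg
C₀ = F·Dose / Vd = 1250 / 263 = 4.753 mg/L
k = ln2 / t½ = 0.693147 / 42.9 = 0.01616 h⁻¹
C = C₀ · e^(−k·t) = 4.753 × e^(−0.01616 × 150)
  = 4.753 × 0.08857 = 0.4210 mg/L

0.421 mg/L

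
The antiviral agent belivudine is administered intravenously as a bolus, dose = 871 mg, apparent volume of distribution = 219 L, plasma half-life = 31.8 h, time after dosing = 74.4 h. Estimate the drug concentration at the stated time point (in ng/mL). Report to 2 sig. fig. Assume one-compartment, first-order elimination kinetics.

790 ng/mL

C₀ = Dose / Vd = 871.0 / 219 = 3.977 mg/L
k = ln2 / t½ = 0.693147 / 31.8 = 0.02180 h⁻¹
C = C₀ · e^(−k·t) = 3.977 × e^(−0.02180 × 74.4)
  = 3.977 × 0.1975 = 0.7855 mg/L
Convert: 0.7855 mg/L × 1000 = 785.5 ng/mL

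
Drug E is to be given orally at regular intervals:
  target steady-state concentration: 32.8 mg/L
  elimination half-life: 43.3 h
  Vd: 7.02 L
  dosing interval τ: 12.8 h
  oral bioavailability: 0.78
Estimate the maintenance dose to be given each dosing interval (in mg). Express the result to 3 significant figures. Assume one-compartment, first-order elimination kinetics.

k = ln2 / t½ = 0.693147 / 43.3 = 0.01601 h⁻¹
CL = k × Vd = 0.01601 × 7.02 = 0.1124 L/h
At steady state, F × (Dose/τ) = Css × CL.
Dose = Css × CL × τ / F = 32.8 × 0.1124 × 12.8 / 0.78 = 60.50 mg

60.5 mg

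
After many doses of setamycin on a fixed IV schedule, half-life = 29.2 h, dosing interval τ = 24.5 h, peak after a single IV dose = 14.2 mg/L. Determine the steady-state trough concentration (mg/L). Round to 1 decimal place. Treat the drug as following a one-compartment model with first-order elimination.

18.0 mg/L

k = ln2 / t½ = 0.693147 / 29.2 = 0.02374 h⁻¹
e^(−kτ) = e^(−0.02374 × 24.5) = 0.5590
Accumulation ratio R = 1 / (1 − e^(−kτ)) = 1 / (1 − 0.5590) = 2.268
Steady-state trough = C₀ × R × e^(−kτ) = 14.2 × 2.268 × 0.5590 = 18.00 mg/L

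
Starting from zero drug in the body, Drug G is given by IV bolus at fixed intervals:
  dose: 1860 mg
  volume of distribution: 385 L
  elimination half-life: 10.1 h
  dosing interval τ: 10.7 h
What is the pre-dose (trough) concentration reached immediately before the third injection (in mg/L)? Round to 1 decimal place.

3.4 mg/L

C₀ per dose = Dose / Vd = 1860 / 385 = 4.831 mg/L
k = ln2 / t½ = 0.693147 / 10.1 = 0.06863 h⁻¹
Fraction remaining after one interval: r = e^(−kτ) = e^(−0.06863 × 10.7) = 0.4798
Before dose 3, 2 doses have been given (aged 1τ, 2τ).
C_trough = C₀ × (r + r²) = 4.831 × (0.4798 + 0.2302) = 3.430 mg/L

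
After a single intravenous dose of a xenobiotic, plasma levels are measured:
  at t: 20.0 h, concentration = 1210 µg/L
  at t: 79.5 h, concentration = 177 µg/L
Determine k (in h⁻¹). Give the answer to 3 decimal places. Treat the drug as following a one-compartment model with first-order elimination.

k = ln(C₁/C₂) / (t₂ − t₁) = ln(1210/177) / (79.5 − 20.0)
  = 1.922 / 59.50 = 0.03230 h⁻¹

0.032 h⁻¹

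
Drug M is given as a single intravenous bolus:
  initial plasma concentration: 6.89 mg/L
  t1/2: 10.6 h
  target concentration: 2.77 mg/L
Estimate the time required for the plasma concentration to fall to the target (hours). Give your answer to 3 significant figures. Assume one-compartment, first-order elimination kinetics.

k = ln2 / t½ = 0.693147 / 10.6 = 0.06539 h⁻¹
t = ln(C₀ / C) / k = ln(6.890 / 2.77) / 0.06539
  = ln(2.487) / 0.06539 = 0.9111 / 0.06539 = 13.93 h

13.9 h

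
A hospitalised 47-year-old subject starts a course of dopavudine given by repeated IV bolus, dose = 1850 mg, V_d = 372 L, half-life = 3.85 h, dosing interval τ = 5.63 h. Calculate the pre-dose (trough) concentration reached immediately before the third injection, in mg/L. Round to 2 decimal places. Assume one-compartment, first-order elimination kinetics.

C₀ per dose = Dose / Vd = 1850 / 372 = 4.973 mg/L
k = ln2 / t½ = 0.693147 / 3.85 = 0.1800 h⁻¹
Fraction remaining after one interval: r = e^(−kτ) = e^(−0.1800 × 5.63) = 0.3630
Before dose 3, 2 doses have been given (aged 1τ, 2τ).
C_trough = C₀ × (r + r²) = 4.973 × (0.3630 + 0.1318) = 2.461 mg/L

2.46 mg/L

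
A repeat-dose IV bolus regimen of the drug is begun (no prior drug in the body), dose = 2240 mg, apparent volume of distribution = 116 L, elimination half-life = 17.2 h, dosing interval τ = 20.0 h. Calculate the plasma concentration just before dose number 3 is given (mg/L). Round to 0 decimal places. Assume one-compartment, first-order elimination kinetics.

C₀ per dose = Dose / Vd = 2240 / 116 = 19.31 mg/L
k = ln2 / t½ = 0.693147 / 17.2 = 0.04030 h⁻¹
Fraction remaining after one interval: r = e^(−kτ) = e^(−0.04030 × 20.0) = 0.4466
Before dose 3, 2 doses have been given (aged 1τ, 2τ).
C_trough = C₀ × (r + r²) = 19.31 × (0.4466 + 0.1995) = 12.48 mg/L

12 mg/L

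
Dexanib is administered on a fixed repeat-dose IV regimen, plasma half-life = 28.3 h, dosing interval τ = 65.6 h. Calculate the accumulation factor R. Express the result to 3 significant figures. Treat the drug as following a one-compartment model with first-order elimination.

k = ln2 / t½ = 0.693147 / 28.3 = 0.02449 h⁻¹
e^(−kτ) = e^(−0.02449 × 65.6) = 0.2006
Accumulation ratio R = 1 / (1 − e^(−kτ)) = 1 / (1 − 0.2006) = 1.251

1.25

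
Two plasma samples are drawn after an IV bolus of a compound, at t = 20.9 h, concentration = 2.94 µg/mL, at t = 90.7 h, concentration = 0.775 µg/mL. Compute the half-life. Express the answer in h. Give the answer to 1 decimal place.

k = ln(C₁/C₂) / (t₂ − t₁) = ln(2.94/0.775) / (90.7 − 20.9)
  = 1.333 / 69.80 = 0.01910 h⁻¹
t½ = ln2 / k = 0.693147 / 0.01910 = 36.29 h

36.3 h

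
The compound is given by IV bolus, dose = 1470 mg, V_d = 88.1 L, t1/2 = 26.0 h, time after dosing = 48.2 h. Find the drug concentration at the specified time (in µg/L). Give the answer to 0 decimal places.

4616 µg/L

C₀ = Dose / Vd = 1470 / 88.1 = 16.69 mg/L
k = ln2 / t½ = 0.693147 / 26.0 = 0.02666 h⁻¹
C = C₀ · e^(−k·t) = 16.69 × e^(−0.02666 × 48.2)
  = 16.69 × 0.2766 = 4.616 mg/L
Convert: 4.616 mg/L × 1000 = 4616 µg/L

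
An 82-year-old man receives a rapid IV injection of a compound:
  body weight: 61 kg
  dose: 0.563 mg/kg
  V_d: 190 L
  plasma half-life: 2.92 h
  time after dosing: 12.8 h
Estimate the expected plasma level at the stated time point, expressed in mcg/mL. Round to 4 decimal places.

Total dose = 0.563 × 61 = 34.34 mg
C₀ = Dose / Vd = 34.34 / 190 = 0.1807 mg/L
k = ln2 / t½ = 0.693147 / 2.92 = 0.2374 h⁻¹
C = C₀ · e^(−k·t) = 0.1807 × e^(−0.2374 × 12.8)
  = 0.1807 × 0.04790 = 0.008656 mg/L
(0.008656 mg/L = 0.008656 mcg/mL)

0.0087 mcg/mL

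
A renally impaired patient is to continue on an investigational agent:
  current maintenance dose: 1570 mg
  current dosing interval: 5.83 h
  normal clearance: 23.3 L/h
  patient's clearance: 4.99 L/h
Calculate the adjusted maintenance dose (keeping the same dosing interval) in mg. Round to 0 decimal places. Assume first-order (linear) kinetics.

336 mg

To keep the same average steady-state level, dosing rate must scale with clearance.
CL ratio = 4.99 / 23.3 = 0.2142
New dose (same interval) = 1570 × 0.2142 = 336.3 mg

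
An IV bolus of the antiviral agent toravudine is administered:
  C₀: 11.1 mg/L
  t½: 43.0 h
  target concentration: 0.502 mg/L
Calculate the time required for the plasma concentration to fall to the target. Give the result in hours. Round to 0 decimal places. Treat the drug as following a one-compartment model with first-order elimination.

k = ln2 / t½ = 0.693147 / 43.0 = 0.01612 h⁻¹
t = ln(C₀ / C) / k = ln(11.10 / 0.502) / 0.01612
  = ln(22.11) / 0.01612 = 3.096 / 0.01612 = 192.1 h

192 h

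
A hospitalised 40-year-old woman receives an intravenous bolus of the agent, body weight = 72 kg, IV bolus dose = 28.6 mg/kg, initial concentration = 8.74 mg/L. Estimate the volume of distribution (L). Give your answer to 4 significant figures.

235.6 L

Dose = 28.6 × 72 = 2059 mg
Vd = Dose / C₀ = 2059 / 8.74 = 235.6 L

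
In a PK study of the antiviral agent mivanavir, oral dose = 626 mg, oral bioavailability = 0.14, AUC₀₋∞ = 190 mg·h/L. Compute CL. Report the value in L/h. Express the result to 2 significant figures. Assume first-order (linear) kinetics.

CL = F·Dose / AUC = 0.14 × 626 / 190 = 0.4613 L/h

0.46 L/h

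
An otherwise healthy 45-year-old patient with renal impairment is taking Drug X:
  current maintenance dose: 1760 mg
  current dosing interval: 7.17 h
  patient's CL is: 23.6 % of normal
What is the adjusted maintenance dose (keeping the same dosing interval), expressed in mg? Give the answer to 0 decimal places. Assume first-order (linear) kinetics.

415 mg

To keep the same average steady-state level, dosing rate must scale with clearance.
CL ratio = 23.6 / 100 = 0.2360
New dose (same interval) = 1760 × 0.2360 = 415.4 mg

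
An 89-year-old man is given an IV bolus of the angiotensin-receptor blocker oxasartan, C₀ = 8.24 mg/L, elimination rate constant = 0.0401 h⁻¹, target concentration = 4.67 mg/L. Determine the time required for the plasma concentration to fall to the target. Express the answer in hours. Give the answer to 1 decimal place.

t = ln(C₀ / C) / k = ln(8.240 / 4.67) / 0.04010
  = ln(1.764) / 0.04010 = 0.5676 / 0.04010 = 14.15 h

14.2 h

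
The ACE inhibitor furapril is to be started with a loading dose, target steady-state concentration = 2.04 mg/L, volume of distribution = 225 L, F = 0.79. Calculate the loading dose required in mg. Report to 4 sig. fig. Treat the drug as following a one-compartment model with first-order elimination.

LD = Css × Vd / F = 2.04 × 225 / 0.79 = 581.0 mg

581.0 mg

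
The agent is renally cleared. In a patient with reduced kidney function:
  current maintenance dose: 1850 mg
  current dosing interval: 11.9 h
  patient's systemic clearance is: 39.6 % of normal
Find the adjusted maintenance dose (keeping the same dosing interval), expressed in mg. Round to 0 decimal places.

733 mg

To keep the same average steady-state level, dosing rate must scale with clearance.
CL ratio = 39.6 / 100 = 0.3960
New dose (same interval) = 1850 × 0.3960 = 732.6 mg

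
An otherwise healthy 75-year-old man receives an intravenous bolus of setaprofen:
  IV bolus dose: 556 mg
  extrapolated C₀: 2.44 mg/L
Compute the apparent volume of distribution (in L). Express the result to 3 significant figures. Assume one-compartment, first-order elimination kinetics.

Vd = Dose / C₀ = 556.0 / 2.44 = 227.9 L

228 L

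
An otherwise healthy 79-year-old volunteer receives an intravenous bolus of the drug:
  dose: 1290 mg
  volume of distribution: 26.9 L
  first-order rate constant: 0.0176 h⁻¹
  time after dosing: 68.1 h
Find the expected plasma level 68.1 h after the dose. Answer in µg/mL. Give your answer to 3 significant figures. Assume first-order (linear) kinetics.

14.5 µg/mL

C₀ = Dose / Vd = 1290 / 26.9 = 47.96 mg/L
C = C₀ · e^(−k·t) = 47.96 × e^(−0.01760 × 68.1)
  = 47.96 × 0.3016 = 14.46 mg/L
(14.46 mg/L = 14.46 µg/mL)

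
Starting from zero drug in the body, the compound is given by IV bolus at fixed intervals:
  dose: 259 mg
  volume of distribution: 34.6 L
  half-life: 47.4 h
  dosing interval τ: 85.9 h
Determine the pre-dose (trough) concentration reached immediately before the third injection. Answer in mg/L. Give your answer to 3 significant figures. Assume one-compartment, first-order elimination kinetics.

2.74 mg/L

C₀ per dose = Dose / Vd = 259 / 34.6 = 7.486 mg/L
k = ln2 / t½ = 0.693147 / 47.4 = 0.01462 h⁻¹
Fraction remaining after one interval: r = e^(−kτ) = e^(−0.01462 × 85.9) = 0.2848
Before dose 3, 2 doses have been given (aged 1τ, 2τ).
C_trough = C₀ × (r + r²) = 7.486 × (0.2848 + 0.08111) = 2.739 mg/L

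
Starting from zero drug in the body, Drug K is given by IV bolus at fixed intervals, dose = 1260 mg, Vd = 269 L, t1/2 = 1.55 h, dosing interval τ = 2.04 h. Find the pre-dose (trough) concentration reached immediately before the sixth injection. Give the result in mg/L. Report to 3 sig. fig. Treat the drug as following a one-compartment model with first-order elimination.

3.11 mg/L

C₀ per dose = Dose / Vd = 1260 / 269 = 4.684 mg/L
k = ln2 / t½ = 0.693147 / 1.55 = 0.4472 h⁻¹
Fraction remaining after one interval: r = e^(−kτ) = e^(−0.4472 × 2.04) = 0.4016
Before dose 6, 5 doses have been given (aged 1τ, 2τ, 3τ, 4τ, 5τ).
C_trough = C₀ × (r + r² + … + r^5) = C₀ × r(1−r^5)/(1−r)
        = 4.684 × 0.4016 × (1 − 0.01045) / (1 − 0.4016) = 3.111 mg/L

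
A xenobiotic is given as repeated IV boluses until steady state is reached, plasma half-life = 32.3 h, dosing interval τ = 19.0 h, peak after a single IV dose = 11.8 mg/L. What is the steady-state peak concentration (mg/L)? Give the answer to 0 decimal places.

35 mg/L

k = ln2 / t½ = 0.693147 / 32.3 = 0.02146 h⁻¹
e^(−kτ) = e^(−0.02146 × 19.0) = 0.6652
Accumulation ratio R = 1 / (1 − e^(−kτ)) = 1 / (1 − 0.6652) = 2.987
Steady-state peak = C₀ × R = 11.8 × 2.987 = 35.25 mg/L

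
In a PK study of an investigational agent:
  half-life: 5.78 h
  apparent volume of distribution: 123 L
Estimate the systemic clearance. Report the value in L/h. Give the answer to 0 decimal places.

15 L/h

k = ln2 / t½ = 0.693147 / 5.78 = 0.1199 h⁻¹
CL = k × Vd = 0.1199 × 123 = 14.75 L/h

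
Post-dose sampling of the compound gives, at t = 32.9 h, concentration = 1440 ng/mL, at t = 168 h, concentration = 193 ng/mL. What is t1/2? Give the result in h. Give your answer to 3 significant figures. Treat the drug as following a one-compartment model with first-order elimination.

46.6 h

k = ln(C₁/C₂) / (t₂ − t₁) = ln(1440/193) / (168 − 32.9)
  = 2.010 / 135.1 = 0.01488 h⁻¹
t½ = ln2 / k = 0.693147 / 0.01488 = 46.58 h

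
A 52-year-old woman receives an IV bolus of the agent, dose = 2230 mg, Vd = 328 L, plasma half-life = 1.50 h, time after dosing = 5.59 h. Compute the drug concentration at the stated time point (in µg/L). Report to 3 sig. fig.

C₀ = Dose / Vd = 2230 / 328 = 6.799 mg/L
k = ln2 / t½ = 0.693147 / 1.50 = 0.4621 h⁻¹
C = C₀ · e^(−k·t) = 6.799 × e^(−0.4621 × 5.59)
  = 6.799 × 0.07554 = 0.5136 mg/L
Convert: 0.5136 mg/L × 1000 = 513.6 µg/L

514 µg/L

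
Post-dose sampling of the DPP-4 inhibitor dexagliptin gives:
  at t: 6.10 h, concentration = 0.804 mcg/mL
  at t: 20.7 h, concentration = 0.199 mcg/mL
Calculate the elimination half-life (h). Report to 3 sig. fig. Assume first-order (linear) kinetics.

k = ln(C₁/C₂) / (t₂ − t₁) = ln(0.804/0.199) / (20.7 − 6.10)
  = 1.396 / 14.60 = 0.09562 h⁻¹
t½ = ln2 / k = 0.693147 / 0.09562 = 7.249 h

7.25 h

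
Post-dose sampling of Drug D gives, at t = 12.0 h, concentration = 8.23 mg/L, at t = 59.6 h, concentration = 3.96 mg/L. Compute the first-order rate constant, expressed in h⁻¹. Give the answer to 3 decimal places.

k = ln(C₁/C₂) / (t₂ − t₁) = ln(8.23/3.96) / (59.6 − 12.0)
  = 0.7315 / 47.60 = 0.01537 h⁻¹

0.015 h⁻¹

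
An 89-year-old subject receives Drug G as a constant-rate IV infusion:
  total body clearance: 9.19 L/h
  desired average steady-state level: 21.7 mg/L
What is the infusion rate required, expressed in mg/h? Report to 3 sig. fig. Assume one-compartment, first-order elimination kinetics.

199 mg/h

At steady state, infusion rate R₀ = Css × CL = 21.7 × 9.190 = 199.4 mg/h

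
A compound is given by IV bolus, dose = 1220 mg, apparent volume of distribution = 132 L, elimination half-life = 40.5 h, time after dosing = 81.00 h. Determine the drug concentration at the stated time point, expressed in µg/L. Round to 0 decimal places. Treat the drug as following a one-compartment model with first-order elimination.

2311 µg/L

C₀ = Dose / Vd = 1220 / 132 = 9.242 mg/L
k = ln2 / t½ = 0.693147 / 40.5 = 0.01711 h⁻¹
t / t½ = 81.00 / 40.5 = 2 half-lives
C = C₀ × (1/2)^2 = 9.242 × 0.2500 = 2.311 mg/L
Convert: 2.311 mg/L × 1000 = 2311 µg/L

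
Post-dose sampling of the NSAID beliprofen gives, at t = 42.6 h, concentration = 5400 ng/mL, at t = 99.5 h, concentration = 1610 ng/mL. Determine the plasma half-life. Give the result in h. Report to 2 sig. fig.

33 h

k = ln(C₁/C₂) / (t₂ − t₁) = ln(5400/1610) / (99.5 − 42.6)
  = 1.210 / 56.90 = 0.02127 h⁻¹
t½ = ln2 / k = 0.693147 / 0.02127 = 32.59 h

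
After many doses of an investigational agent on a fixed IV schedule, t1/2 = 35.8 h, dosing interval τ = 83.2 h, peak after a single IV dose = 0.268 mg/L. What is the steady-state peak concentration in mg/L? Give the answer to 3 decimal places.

k = ln2 / t½ = 0.693147 / 35.8 = 0.01936 h⁻¹
e^(−kτ) = e^(−0.01936 × 83.2) = 0.1997
Accumulation ratio R = 1 / (1 − e^(−kτ)) = 1 / (1 − 0.1997) = 1.250
Steady-state peak = C₀ × R = 0.268 × 1.250 = 0.3350 mg/L

0.335 mg/L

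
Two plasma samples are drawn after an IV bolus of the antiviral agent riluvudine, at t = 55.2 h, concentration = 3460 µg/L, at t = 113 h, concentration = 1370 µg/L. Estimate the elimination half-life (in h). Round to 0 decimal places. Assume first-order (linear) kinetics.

k = ln(C₁/C₂) / (t₂ − t₁) = ln(3460/1370) / (113 − 55.2)
  = 0.9265 / 57.80 = 0.01603 h⁻¹
t½ = ln2 / k = 0.693147 / 0.01603 = 43.24 h

43 h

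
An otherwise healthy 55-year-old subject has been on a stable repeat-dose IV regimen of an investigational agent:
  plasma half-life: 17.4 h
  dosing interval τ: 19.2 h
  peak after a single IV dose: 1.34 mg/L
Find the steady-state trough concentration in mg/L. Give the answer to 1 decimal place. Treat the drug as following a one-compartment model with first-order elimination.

k = ln2 / t½ = 0.693147 / 17.4 = 0.03984 h⁻¹
e^(−kτ) = e^(−0.03984 × 19.2) = 0.4654
Accumulation ratio R = 1 / (1 − e^(−kτ)) = 1 / (1 − 0.4654) = 1.871
Steady-state trough = C₀ × R × e^(−kτ) = 1.34 × 1.871 × 0.4654 = 1.167 mg/L

1.2 mg/L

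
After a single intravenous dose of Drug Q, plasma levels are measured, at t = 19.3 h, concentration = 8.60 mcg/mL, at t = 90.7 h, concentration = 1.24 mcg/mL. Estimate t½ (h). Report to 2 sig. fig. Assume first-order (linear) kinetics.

26 h

k = ln(C₁/C₂) / (t₂ − t₁) = ln(8.60/1.24) / (90.7 − 19.3)
  = 1.937 / 71.40 = 0.02713 h⁻¹
t½ = ln2 / k = 0.693147 / 0.02713 = 25.55 h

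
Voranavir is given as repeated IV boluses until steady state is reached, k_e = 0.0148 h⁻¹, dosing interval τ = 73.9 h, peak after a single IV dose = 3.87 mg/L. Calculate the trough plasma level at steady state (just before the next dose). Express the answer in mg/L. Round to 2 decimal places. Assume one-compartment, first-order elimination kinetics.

1.95 mg/L

e^(−kτ) = e^(−0.01480 × 73.9) = 0.3350
Accumulation ratio R = 1 / (1 − e^(−kτ)) = 1 / (1 − 0.3350) = 1.504
Steady-state trough = C₀ × R × e^(−kτ) = 3.87 × 1.504 × 0.3350 = 1.950 mg/L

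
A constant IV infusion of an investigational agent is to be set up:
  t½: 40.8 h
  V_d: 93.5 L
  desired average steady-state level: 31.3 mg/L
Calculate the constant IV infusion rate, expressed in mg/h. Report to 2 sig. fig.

k = ln2 / t½ = 0.693147 / 40.8 = 0.01699 h⁻¹
CL = k × Vd = 0.01699 × 93.5 = 1.589 L/h
At steady state, infusion rate R₀ = Css × CL = 31.3 × 1.589 = 49.74 mg/h

50 mg/h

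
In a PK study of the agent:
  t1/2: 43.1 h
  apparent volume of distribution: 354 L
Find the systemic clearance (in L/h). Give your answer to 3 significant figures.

k = ln2 / t½ = 0.693147 / 43.1 = 0.01608 h⁻¹
CL = k × Vd = 0.01608 × 354 = 5.692 L/h

5.69 L/h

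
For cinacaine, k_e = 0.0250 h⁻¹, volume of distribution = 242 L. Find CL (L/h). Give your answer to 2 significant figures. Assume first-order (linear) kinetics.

CL = k × Vd = 0.0250 × 242 = 6.050 L/h

6.1 L/h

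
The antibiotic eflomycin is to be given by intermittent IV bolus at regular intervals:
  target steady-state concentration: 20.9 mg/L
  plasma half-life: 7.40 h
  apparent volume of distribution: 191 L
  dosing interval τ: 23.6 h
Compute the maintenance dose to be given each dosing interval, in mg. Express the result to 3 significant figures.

k = ln2 / t½ = 0.693147 / 7.40 = 0.09367 h⁻¹
CL = k × Vd = 0.09367 × 191 = 17.89 L/h
At steady state, Dose/τ = Css × CL.
Dose = Css × CL × τ = 20.9 × 17.89 × 23.6 = 8824 mg

8820 mg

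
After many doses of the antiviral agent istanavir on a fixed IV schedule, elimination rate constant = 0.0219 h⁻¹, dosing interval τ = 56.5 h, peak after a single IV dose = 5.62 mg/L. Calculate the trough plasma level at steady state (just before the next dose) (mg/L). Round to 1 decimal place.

e^(−kτ) = e^(−0.02190 × 56.5) = 0.2902
Accumulation ratio R = 1 / (1 − e^(−kτ)) = 1 / (1 − 0.2902) = 1.409
Steady-state trough = C₀ × R × e^(−kτ) = 5.62 × 1.409 × 0.2902 = 2.298 mg/L

2.3 mg/L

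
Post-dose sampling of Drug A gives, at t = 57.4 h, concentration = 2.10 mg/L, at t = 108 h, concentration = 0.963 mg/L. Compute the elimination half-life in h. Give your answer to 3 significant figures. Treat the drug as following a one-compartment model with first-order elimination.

45.0 h

k = ln(C₁/C₂) / (t₂ − t₁) = ln(2.10/0.963) / (108 − 57.4)
  = 0.7796 / 50.60 = 0.01541 h⁻¹
t½ = ln2 / k = 0.693147 / 0.01541 = 44.98 h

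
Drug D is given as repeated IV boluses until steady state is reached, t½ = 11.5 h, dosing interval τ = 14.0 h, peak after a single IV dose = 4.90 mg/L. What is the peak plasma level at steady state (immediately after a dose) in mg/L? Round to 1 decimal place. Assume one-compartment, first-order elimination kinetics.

k = ln2 / t½ = 0.693147 / 11.5 = 0.06027 h⁻¹
e^(−kτ) = e^(−0.06027 × 14.0) = 0.4301
Accumulation ratio R = 1 / (1 − e^(−kτ)) = 1 / (1 − 0.4301) = 1.755
Steady-state peak = C₀ × R = 4.90 × 1.755 = 8.600 mg/L

8.6 mg/L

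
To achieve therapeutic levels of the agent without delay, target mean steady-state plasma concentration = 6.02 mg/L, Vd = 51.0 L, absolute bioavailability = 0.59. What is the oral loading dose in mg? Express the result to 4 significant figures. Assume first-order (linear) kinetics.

520.4 mg

LD = Css × Vd / F = 6.02 × 51.0 / 0.59 = 520.4 mg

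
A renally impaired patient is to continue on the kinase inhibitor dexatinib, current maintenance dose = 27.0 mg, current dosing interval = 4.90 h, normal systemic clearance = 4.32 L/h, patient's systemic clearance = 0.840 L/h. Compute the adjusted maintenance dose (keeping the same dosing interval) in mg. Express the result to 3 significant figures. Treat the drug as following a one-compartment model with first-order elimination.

To keep the same average steady-state level, dosing rate must scale with clearance.
CL ratio = 0.840 / 4.32 = 0.1944
New dose (same interval) = 27.0 × 0.1944 = 5.249 mg

5.25 mg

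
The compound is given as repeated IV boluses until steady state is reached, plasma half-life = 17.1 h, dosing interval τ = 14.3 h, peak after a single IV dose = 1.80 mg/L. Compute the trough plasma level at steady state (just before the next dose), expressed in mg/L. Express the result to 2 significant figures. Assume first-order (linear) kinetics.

2.3 mg/L

k = ln2 / t½ = 0.693147 / 17.1 = 0.04053 h⁻¹
e^(−kτ) = e^(−0.04053 × 14.3) = 0.5601
Accumulation ratio R = 1 / (1 − e^(−kτ)) = 1 / (1 − 0.5601) = 2.273
Steady-state trough = C₀ × R × e^(−kτ) = 1.80 × 2.273 × 0.5601 = 2.292 mg/L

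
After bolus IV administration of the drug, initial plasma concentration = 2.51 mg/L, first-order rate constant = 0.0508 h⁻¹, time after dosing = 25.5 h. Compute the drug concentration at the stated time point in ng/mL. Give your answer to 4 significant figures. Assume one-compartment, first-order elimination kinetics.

C = C₀ · e^(−k·t) = 2.510 × e^(−0.05080 × 25.5)
  = 2.510 × 0.2738 = 0.6872 mg/L
Convert: 0.6872 mg/L × 1000 = 687.2 ng/mL

687.2 ng/mL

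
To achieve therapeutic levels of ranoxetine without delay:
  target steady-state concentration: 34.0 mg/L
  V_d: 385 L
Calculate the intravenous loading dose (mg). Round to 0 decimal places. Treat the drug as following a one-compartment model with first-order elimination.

LD = Css × Vd = 34.0 × 385 = 13090 mg

13090 mg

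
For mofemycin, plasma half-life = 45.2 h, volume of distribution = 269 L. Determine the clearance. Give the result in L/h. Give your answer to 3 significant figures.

k = ln2 / t½ = 0.693147 / 45.2 = 0.01534 h⁻¹
CL = k × Vd = 0.01534 × 269 = 4.126 L/h

4.13 L/h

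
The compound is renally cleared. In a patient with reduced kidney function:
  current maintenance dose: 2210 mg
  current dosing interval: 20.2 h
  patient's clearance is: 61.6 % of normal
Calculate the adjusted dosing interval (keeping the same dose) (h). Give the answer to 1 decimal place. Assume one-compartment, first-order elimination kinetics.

32.8 h

To keep the same average steady-state level, dosing rate must scale with clearance.
CL ratio = 61.6 / 100 = 0.6160
New interval (same dose) = 20.2 / 0.6160 = 32.79 h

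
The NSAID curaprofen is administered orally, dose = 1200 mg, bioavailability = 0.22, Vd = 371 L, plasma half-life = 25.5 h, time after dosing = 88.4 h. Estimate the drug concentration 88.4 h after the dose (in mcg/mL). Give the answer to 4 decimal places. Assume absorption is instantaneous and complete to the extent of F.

Amount reaching circulation = F × Dose = 0.22 × 1200 = 264.0 mg
C₀ = F·Dose / Vd = 264.0 / 371 = 0.7116 mg/L
k = ln2 / t½ = 0.693147 / 25.5 = 0.02718 h⁻¹
C = C₀ · e^(−k·t) = 0.7116 × e^(−0.02718 × 88.4)
  = 0.7116 × 0.09047 = 0.06438 mg/L
(0.06438 mg/L = 0.06438 mcg/mL)

0.0644 mcg/mL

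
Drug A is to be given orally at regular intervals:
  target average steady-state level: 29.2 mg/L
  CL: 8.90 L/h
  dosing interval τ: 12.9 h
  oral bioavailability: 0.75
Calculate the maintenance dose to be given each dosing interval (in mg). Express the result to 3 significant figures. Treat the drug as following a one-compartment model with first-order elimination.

4470 mg

At steady state, F × (Dose/τ) = Css × CL.
Dose = Css × CL × τ / F = 29.2 × 8.900 × 12.9 / 0.75 = 4470 mg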